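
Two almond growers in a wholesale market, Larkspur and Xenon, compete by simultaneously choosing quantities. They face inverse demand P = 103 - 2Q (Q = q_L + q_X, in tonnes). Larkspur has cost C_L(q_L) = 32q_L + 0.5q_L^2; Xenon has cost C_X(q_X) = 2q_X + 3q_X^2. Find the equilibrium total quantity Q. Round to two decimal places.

18.93

Larkspur's profit: π_L = (103 - 2Q)q_L - (32q_L + (1/2)q_L²). Setting ∂π_L/∂q_L = 0: 71 - 5q_L - 2(q_X) = 0.
Xenon's profit: π_X = (103 - 2Q)q_X - (2q_X + 3q_X²). Setting ∂π_X/∂q_X = 0: 101 - 10q_X - 2(q_L) = 0.
Best responses: q_L = (71 - 2q_X)/5, q_X = (101 - 2q_L)/10.
Substituting one into the other gives q_L = 254/23 and q_X = 363/46.
Total output Q = 254/23 + 363/46 = 871/46.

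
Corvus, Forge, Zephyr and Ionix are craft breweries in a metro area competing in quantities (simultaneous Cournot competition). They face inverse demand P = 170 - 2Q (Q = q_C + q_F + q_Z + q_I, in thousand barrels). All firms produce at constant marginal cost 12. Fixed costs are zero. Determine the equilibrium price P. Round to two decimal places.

Each firm earns π_i = (170 - 2Q)q_i - 12q_i.
Setting ∂π_i/∂q_i = 0 with rivals' quantities fixed: 158 - 4q_i - 2·Σ_{j≠i} q_j = 0.
By symmetry each firm produces the same amount; substituting Σ_{j≠i} q_j = 3q_i yields q_i = 158/10 = 79/5.
Total output Q = 316/5, so price P = 170 - 2·(316/5) = 218/5.

43.60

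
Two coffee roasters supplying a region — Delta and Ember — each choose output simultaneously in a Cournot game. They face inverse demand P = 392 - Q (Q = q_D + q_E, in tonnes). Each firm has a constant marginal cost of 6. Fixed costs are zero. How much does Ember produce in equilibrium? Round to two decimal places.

A representative firm's profit is π_i = q_i(392 - Q) - 6q_i.
First-order condition (treating rivals' output as given): 386 - 2q_i - q_j = 0.
By symmetry each firm produces the same amount; substituting q_j = q_i yields q_i = 386/3.

128.67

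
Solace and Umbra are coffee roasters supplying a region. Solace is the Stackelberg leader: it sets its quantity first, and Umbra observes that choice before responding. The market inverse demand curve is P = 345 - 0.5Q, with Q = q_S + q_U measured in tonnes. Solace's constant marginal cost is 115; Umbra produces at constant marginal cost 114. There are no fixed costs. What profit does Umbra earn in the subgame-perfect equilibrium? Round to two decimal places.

The follower Umbra best-responds to any q_S: π_U = (345 - 0.5Q)q_U - 114q_U.
∂π_U/∂q_U = 231 - (1/2)q_S - q_U = 0 gives the reaction function q_U = (231 - (1/2)q_S).
The leader anticipates this reaction. Substituting into P = 345 - 0.5Q gives P = 459/2 - (1/4)q_S, so π_S = (459/2 - (1/4)q_S)q_S - 115q_S.
Maximising: ∂π_S/∂q_S = 229/2 - (1/2)q_S = 0, giving q_S = 229.
Then q_U = (231 - (1/2)·229) = 233/2.
Price P = 345 - (1/2)·(691/2) = 689/4.
Umbra's profit: (689/4 - 114)·(233/2) = 6786.1250.

6786.13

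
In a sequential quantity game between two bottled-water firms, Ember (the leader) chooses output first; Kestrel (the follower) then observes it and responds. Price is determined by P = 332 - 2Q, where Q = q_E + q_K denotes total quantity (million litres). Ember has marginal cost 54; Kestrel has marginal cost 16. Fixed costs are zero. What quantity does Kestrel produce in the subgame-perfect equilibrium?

Solve by backward induction. Given q_E, the follower Kestrel maximises π_K = (332 - 2q_E - 2q_K)q_K - 16q_K.
Follower FOC: 316 - 2q_E - 4q_K = 0, so q_K(q_E) = (316 - 2q_E)/4.
Ember substitutes q_K(q_E) into its own profit: π_E = q_E(332 - 2q_E - (316 - 2q_E)/2) - 54q_E = (174 - q_E)q_E - 54q_E.
Leader FOC: 120 - 2q_E = 0, so q_E = 60.
Then q_K = (316 - 2·60)/4 = 49.

49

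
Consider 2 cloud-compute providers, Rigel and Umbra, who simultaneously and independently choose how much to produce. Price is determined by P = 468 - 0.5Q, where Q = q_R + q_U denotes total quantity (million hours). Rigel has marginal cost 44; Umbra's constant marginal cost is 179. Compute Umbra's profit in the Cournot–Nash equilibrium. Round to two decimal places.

Rigel's profit: π_R = (468 - 0.5Q)q_R - (44q_R). Setting ∂π_R/∂q_R = 0: 424 - q_R - (1/2)(q_U) = 0.
Umbra's first-order condition: 289 - q_U - (1/2)(q_R) = 0.
So q_R = (424 - (1/2)q_U) and q_U = (289 - (1/2)q_R).
Solving the pair: q_R = 1118/3, q_U = 308/3.
Price P = 468 - (1/2)·(1426/3) = 691/3.
Umbra's profit: (691/3 - 179)·(308/3) = 5270.2222.

5270.22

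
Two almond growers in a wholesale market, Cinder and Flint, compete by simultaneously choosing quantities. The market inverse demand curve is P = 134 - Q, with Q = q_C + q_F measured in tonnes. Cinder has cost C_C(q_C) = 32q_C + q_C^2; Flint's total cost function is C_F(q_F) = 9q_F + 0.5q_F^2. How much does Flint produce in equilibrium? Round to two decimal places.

36.18

Cinder's profit: π_C = (134 - Q)q_C - (32q_C + q_C²). Setting ∂π_C/∂q_C = 0: 102 - 4q_C - (q_F) = 0.
Flint's first-order condition: 125 - 3q_F - (q_C) = 0.
So q_C = (102 - q_F)/4 and q_F = (125 - q_C)/3.
Solving the pair: q_C = 181/11, q_F = 398/11.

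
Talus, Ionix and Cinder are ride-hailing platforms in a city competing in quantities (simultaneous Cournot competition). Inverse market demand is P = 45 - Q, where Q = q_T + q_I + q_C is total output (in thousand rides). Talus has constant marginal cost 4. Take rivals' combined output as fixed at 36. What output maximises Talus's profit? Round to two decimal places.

2.50

With rivals' combined output fixed at 36, Talus's profit is π_T = (45 - 36 - q_T)q_T - (4q_T) = (9 - q_T)q_T - (4q_T).
∂π_T/∂q_T = 5 - 2q_T = 0, so q_T = 5/2.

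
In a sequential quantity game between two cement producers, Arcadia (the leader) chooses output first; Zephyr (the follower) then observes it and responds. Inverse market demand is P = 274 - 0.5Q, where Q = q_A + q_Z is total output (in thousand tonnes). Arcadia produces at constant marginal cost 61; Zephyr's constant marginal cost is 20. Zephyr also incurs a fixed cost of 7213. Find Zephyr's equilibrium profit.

The follower Zephyr best-responds to any q_A: π_Z = (274 - 0.5Q)q_Z - 20q_Z.
Setting the follower's marginal profit to zero, 254 - (1/2)q_A - q_Z = 0, i.e. q_Z = (254 - (1/2)q_A).
The leader anticipates this reaction. Substituting into P = 274 - 0.5Q gives P = 147 - (1/4)q_A, so π_A = (147 - (1/4)q_A)q_A - 61q_A.
Maximising: ∂π_A/∂q_A = 86 - (1/2)q_A = 0, giving q_A = 172.
Then q_Z = (254 - (1/2)·172) = 168.
Price P = 274 - (1/2)·340 = 104.
Zephyr's profit: (104 - 20)·168 - 7213 = 6899.

6899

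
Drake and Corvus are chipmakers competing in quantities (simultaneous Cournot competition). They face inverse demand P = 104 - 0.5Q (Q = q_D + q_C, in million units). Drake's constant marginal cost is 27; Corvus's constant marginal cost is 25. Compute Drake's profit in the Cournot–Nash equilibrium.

1250

Drake's profit: π_D = (104 - 0.5Q)q_D - (27q_D). Setting ∂π_D/∂q_D = 0: 77 - q_D - (1/2)(q_C) = 0.
Corvus's profit: π_C = (104 - 0.5Q)q_C - (25q_C). Setting ∂π_C/∂q_C = 0: 79 - q_C - (1/2)(q_D) = 0.
So q_D = (77 - (1/2)q_C) and q_C = (79 - (1/2)q_D).
Substituting one into the other gives q_D = 50 and q_C = 54.
Price P = 104 - (1/2)·104 = 52.
Drake's profit: (52 - 27)·50 = 1250.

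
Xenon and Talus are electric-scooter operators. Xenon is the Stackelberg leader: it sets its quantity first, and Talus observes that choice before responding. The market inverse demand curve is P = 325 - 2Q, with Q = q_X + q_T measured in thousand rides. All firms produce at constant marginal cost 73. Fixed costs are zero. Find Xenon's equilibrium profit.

3969

Solve by backward induction. Given q_X, the follower Talus maximises π_T = (325 - 2q_X - 2q_T)q_T - 73q_T.
Follower FOC: 252 - 2q_X - 4q_T = 0, so q_T(q_X) = (252 - 2q_X)/4.
Xenon substitutes q_T(q_X) into its own profit: π_X = q_X(325 - 2q_X - (252 - 2q_X)/2) - 73q_X = (199 - q_X)q_X - 73q_X.
Leader FOC: 126 - 2q_X = 0, so q_X = 63.
Then q_T = (252 - 2·63)/4 = 63/2.
Price P = 325 - 2·(189/2) = 136.
Xenon's profit: (136 - 73)·63 = 3969.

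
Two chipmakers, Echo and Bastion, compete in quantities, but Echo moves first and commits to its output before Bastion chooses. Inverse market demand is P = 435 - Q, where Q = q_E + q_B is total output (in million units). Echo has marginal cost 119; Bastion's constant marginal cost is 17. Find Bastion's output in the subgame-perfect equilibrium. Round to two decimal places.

Solve by backward induction. Given q_E, the follower Bastion maximises π_B = (435 - q_E - q_B)q_B - 17q_B.
∂π_B/∂q_B = 418 - q_E - 2q_B = 0 gives the reaction function q_B = (418 - q_E)/2.
The leader anticipates this reaction. Substituting into P = 435 - Q gives P = 226 - (1/2)q_E, so π_E = (226 - (1/2)q_E)q_E - 119q_E.
The leader's first-order condition 107 - q_E = 0 yields q_E = 107.
Then q_B = (418 - 107)/2 = 311/2.

155.50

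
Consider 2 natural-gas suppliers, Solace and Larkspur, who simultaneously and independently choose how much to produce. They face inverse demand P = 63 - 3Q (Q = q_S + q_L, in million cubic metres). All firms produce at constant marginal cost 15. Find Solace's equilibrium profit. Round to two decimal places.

Each firm earns π_i = (63 - 3Q)q_i - 15q_i.
First-order condition (treating rivals' output as given): 48 - 6q_i - 3q_j = 0.
By symmetry each firm produces the same amount; substituting q_j = q_i yields q_i = 48/9 = 16/3.
Price P = 63 - 3·(32/3) = 31.
Solace's profit: (31 - 15)·(16/3) = 256/3.

85.33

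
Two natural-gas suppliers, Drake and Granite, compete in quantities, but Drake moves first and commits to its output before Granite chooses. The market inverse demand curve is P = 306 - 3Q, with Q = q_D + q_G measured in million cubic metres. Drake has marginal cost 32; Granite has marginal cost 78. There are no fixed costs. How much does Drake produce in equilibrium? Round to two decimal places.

Solve by backward induction. Given q_D, the follower Granite maximises π_G = (306 - 3q_D - 3q_G)q_G - 78q_G.
Setting the follower's marginal profit to zero, 228 - 3q_D - 6q_G = 0, i.e. q_G = (228 - 3q_D)/6.
The leader anticipates this reaction. Substituting into P = 306 - 3Q gives P = 192 - (3/2)q_D, so π_D = (192 - (3/2)q_D)q_D - 32q_D.
Maximising: ∂π_D/∂q_D = 160 - 3q_D = 0, giving q_D = 160/3.
Then q_G = (228 - 3·(160/3))/6 = 34/3.

53.33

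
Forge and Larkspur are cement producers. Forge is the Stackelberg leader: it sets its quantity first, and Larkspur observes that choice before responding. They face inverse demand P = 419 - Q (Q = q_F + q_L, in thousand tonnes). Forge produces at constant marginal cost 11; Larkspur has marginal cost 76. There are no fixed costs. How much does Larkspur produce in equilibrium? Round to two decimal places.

53.25

Solve by backward induction. Given q_F, the follower Larkspur maximises π_L = (419 - q_F - q_L)q_L - 76q_L.
Setting the follower's marginal profit to zero, 343 - q_F - 2q_L = 0, i.e. q_L = (343 - q_F)/2.
The leader anticipates this reaction. Substituting into P = 419 - Q gives P = 495/2 - (1/2)q_F, so π_F = (495/2 - (1/2)q_F)q_F - 11q_F.
Maximising: ∂π_F/∂q_F = 473/2 - q_F = 0, giving q_F = 473/2.
Then q_L = (343 - 473/2)/2 = 213/4.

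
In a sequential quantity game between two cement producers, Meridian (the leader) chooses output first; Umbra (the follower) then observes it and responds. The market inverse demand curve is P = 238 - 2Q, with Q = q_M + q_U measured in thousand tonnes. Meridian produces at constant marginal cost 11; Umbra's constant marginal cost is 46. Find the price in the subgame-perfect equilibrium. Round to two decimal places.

Solve by backward induction. Given q_M, the follower Umbra maximises π_U = (238 - 2q_M - 2q_U)q_U - 46q_U.
Follower FOC: 192 - 2q_M - 4q_U = 0, so q_U(q_M) = (192 - 2q_M)/4.
The leader anticipates this reaction. Substituting into P = 238 - 2Q gives P = 142 - q_M, so π_M = (142 - q_M)q_M - 11q_M.
Maximising: ∂π_M/∂q_M = 131 - 2q_M = 0, giving q_M = 131/2.
Then q_U = (192 - 2·(131/2))/4 = 61/4.
Total output Q = 323/4, so price P = 238 - 2·(323/4) = 153/2.

76.50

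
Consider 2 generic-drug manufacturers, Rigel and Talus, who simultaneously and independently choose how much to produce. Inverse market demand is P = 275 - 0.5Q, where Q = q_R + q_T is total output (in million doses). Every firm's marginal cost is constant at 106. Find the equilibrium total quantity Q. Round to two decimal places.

Each firm earns π_i = (275 - 0.5Q)q_i - 106q_i.
First-order condition (treating rivals' output as given): 169 - q_i - (1/2)q_j = 0.
By symmetry each firm produces the same amount; substituting q_j = q_i yields q_i = 169/(3/2) = 338/3.
Total output Q = 338/3 + 338/3 = 676/3.

225.33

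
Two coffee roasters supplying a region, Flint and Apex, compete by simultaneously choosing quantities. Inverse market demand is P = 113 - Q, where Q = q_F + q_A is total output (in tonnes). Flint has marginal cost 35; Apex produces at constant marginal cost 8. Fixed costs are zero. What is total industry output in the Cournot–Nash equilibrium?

61

Flint's profit: π_F = (113 - Q)q_F - (35q_F). Setting ∂π_F/∂q_F = 0: 78 - 2q_F - (q_A) = 0.
Apex's first-order condition: 105 - 2q_A - (q_F) = 0.
So q_F = (78 - q_A)/2 and q_A = (105 - q_F)/2.
Substituting one into the other gives q_F = 17 and q_A = 44.
Total output Q = 17 + 44 = 61.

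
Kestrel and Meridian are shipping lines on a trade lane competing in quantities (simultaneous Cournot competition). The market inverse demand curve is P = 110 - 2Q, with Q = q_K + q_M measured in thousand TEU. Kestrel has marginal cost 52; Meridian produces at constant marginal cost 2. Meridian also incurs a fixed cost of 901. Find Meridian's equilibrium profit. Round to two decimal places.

Kestrel's profit: π_K = (110 - 2Q)q_K - (52q_K). Setting ∂π_K/∂q_K = 0: 58 - 4q_K - 2(q_M) = 0.
Meridian's first-order condition: 108 - 4q_M - 2(q_K) = 0.
So q_K = (58 - 2q_M)/4 and q_M = (108 - 2q_K)/4.
Solving the pair: q_K = 4/3, q_M = 79/3.
Price P = 110 - 2·(83/3) = 164/3.
Meridian's profit: (164/3 - 2)·(79/3) - 901 = 485.8889.

485.89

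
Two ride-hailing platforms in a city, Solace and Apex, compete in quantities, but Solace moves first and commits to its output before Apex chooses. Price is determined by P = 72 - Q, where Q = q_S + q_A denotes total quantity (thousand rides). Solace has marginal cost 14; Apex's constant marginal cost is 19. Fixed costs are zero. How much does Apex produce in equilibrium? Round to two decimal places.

Solve by backward induction. Given q_S, the follower Apex maximises π_A = (72 - q_S - q_A)q_A - 19q_A.
Follower FOC: 53 - q_S - 2q_A = 0, so q_A(q_S) = (53 - q_S)/2.
The leader anticipates this reaction. Substituting into P = 72 - Q gives P = 91/2 - (1/2)q_S, so π_S = (91/2 - (1/2)q_S)q_S - 14q_S.
Leader FOC: 63/2 - q_S = 0, so q_S = 63/2.
Then q_A = (53 - 63/2)/2 = 43/4.

10.75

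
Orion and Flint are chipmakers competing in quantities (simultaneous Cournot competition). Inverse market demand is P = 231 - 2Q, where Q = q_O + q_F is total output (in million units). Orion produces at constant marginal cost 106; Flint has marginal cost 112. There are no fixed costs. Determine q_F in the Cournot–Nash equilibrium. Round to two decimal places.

18.83

Orion's profit: π_O = (231 - 2Q)q_O - (106q_O). Setting ∂π_O/∂q_O = 0: 125 - 4q_O - 2(q_F) = 0.
Flint's profit: π_F = (231 - 2Q)q_F - (112q_F). Setting ∂π_F/∂q_F = 0: 119 - 4q_F - 2(q_O) = 0.
So q_O = (125 - 2q_F)/4 and q_F = (119 - 2q_O)/4.
Solving the pair: q_O = 131/6, q_F = 113/6.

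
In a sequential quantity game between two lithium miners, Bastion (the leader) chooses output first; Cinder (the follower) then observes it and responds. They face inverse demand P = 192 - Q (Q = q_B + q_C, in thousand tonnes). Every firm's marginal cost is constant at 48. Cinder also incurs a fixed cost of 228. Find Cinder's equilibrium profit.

The follower Cinder best-responds to any q_B: π_C = (192 - Q)q_C - 48q_C.
Setting the follower's marginal profit to zero, 144 - q_B - 2q_C = 0, i.e. q_C = (144 - q_B)/2.
Bastion substitutes q_C(q_B) into its own profit: π_B = q_B(192 - q_B - (144 - q_B)/2) - 48q_B = (120 - (1/2)q_B)q_B - 48q_B.
Leader FOC: 72 - q_B = 0, so q_B = 72.
Then q_C = (144 - 72)/2 = 36.
Price P = 192 - 108 = 84.
Cinder's profit: (84 - 48)·36 - 228 = 1068.

1068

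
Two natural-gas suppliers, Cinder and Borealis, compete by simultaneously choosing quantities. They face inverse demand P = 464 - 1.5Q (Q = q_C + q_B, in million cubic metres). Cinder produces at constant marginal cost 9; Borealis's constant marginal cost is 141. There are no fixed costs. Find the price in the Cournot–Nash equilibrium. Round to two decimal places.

204.67

Cinder's profit: π_C = (464 - 1.5Q)q_C - (9q_C). Setting ∂π_C/∂q_C = 0: 455 - 3q_C - (3/2)(q_B) = 0.
Borealis's profit: π_B = (464 - 1.5Q)q_B - (141q_B). Setting ∂π_B/∂q_B = 0: 323 - 3q_B - (3/2)(q_C) = 0.
Best responses: q_C = (455 - (3/2)q_B)/3, q_B = (323 - (3/2)q_C)/3.
Substituting one into the other gives q_C = 1174/9 and q_B = 382/9.
Total output Q = 1556/9, so price P = 464 - (3/2)·(1556/9) = 614/3.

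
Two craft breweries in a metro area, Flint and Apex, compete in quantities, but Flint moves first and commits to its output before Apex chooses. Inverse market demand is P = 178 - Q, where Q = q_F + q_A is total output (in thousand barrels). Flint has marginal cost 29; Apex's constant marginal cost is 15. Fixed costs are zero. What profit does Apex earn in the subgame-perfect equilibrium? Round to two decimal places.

2280.06

The follower Apex best-responds to any q_F: π_A = (178 - Q)q_A - 15q_A.
Follower FOC: 163 - q_F - 2q_A = 0, so q_A(q_F) = (163 - q_F)/2.
Flint substitutes q_A(q_F) into its own profit: π_F = q_F(178 - q_F - (163 - q_F)/2) - 29q_F = (193/2 - (1/2)q_F)q_F - 29q_F.
Leader FOC: 135/2 - q_F = 0, so q_F = 135/2.
Then q_A = (163 - 135/2)/2 = 191/4.
Price P = 178 - 461/4 = 251/4.
Apex's profit: (251/4 - 15)·(191/4) = 2280.0625.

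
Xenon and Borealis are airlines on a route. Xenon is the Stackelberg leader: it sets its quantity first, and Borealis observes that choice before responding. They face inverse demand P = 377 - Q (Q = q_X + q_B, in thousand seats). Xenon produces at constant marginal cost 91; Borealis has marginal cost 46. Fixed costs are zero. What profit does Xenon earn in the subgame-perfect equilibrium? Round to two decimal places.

7260.13

The follower Borealis best-responds to any q_X: π_B = (377 - Q)q_B - 46q_B.
∂π_B/∂q_B = 331 - q_X - 2q_B = 0 gives the reaction function q_B = (331 - q_X)/2.
The leader anticipates this reaction. Substituting into P = 377 - Q gives P = 423/2 - (1/2)q_X, so π_X = (423/2 - (1/2)q_X)q_X - 91q_X.
Leader FOC: 241/2 - q_X = 0, so q_X = 241/2.
Then q_B = (331 - 241/2)/2 = 421/4.
Price P = 377 - 903/4 = 605/4.
Xenon's profit: (605/4 - 91)·(241/2) = 7260.1250.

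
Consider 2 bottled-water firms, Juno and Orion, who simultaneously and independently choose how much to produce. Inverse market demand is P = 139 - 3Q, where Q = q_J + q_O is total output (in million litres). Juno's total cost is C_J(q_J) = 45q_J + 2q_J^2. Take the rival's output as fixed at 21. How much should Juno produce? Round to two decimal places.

With the rival's output fixed at 21, Juno's profit is π_J = (139 - 3·21 - 3q_J)q_J - (45q_J + 2q_J²) = (76 - 3q_J)q_J - (45q_J + 2q_J²).
∂π_J/∂q_J = 31 - 10q_J = 0, so q_J = 31/10.

3.10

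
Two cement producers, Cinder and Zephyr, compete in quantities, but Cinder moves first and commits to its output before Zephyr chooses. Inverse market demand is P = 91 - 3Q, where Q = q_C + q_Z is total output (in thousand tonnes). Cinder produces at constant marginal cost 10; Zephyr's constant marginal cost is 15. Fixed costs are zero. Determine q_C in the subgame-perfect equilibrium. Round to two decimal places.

Solve by backward induction. Given q_C, the follower Zephyr maximises π_Z = (91 - 3q_C - 3q_Z)q_Z - 15q_Z.
Follower FOC: 76 - 3q_C - 6q_Z = 0, so q_Z(q_C) = (76 - 3q_C)/6.
Cinder substitutes q_Z(q_C) into its own profit: π_C = q_C(91 - 3q_C - (76 - 3q_C)/2) - 10q_C = (53 - (3/2)q_C)q_C - 10q_C.
Leader FOC: 43 - 3q_C = 0, so q_C = 43/3.
Then q_Z = (76 - 3·(43/3))/6 = 11/2.

14.33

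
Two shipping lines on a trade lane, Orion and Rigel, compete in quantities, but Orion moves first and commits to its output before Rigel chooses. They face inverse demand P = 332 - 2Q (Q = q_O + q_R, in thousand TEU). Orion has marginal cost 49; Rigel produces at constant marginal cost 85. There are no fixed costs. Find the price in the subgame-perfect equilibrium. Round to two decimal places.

128.75

Solve by backward induction. Given q_O, the follower Rigel maximises π_R = (332 - 2q_O - 2q_R)q_R - 85q_R.
Follower FOC: 247 - 2q_O - 4q_R = 0, so q_R(q_O) = (247 - 2q_O)/4.
Orion substitutes q_R(q_O) into its own profit: π_O = q_O(332 - 2q_O - (247 - 2q_O)/2) - 49q_O = (417/2 - q_O)q_O - 49q_O.
Leader FOC: 319/2 - 2q_O = 0, so q_O = 319/4.
Then q_R = (247 - 2·(319/4))/4 = 175/8.
Total output Q = 813/8, so price P = 332 - 2·(813/8) = 515/4.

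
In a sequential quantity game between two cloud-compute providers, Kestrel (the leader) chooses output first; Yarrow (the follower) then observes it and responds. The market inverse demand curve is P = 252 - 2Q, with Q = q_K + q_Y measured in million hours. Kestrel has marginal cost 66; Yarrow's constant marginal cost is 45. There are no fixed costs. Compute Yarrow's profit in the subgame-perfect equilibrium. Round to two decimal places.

1937.53

The follower Yarrow best-responds to any q_K: π_Y = (252 - 2Q)q_Y - 45q_Y.
Follower FOC: 207 - 2q_K - 4q_Y = 0, so q_Y(q_K) = (207 - 2q_K)/4.
Kestrel substitutes q_Y(q_K) into its own profit: π_K = q_K(252 - 2q_K - (207 - 2q_K)/2) - 66q_K = (297/2 - q_K)q_K - 66q_K.
Leader FOC: 165/2 - 2q_K = 0, so q_K = 165/4.
Then q_Y = (207 - 2·(165/4))/4 = 249/8.
Price P = 252 - 2·(579/8) = 429/4.
Yarrow's profit: (429/4 - 45)·(249/8) = 1937.5313.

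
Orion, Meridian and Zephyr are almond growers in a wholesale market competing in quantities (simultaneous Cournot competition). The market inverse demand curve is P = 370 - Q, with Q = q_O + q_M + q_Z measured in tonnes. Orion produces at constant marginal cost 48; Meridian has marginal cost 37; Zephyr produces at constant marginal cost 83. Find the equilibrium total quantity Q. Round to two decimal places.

235.50

Orion's profit: π_O = (370 - Q)q_O - (48q_O). Setting ∂π_O/∂q_O = 0: 322 - 2q_O - (q_M + q_Z) = 0.
Meridian's first-order condition: 333 - 2q_M - (q_O + q_Z) = 0.
Zephyr's first-order condition: 287 - 2q_Z - (q_O + q_M) = 0.
Summing all 3 equations gives 942 − 4Q = 0, hence Q = 471/2.
Back-substituting: q_O = (322 − 471/2) = 173/2, q_M = (333 − 471/2) = 195/2, q_Z = (287 − 471/2) = 103/2.
Total output Q = 173/2 + 195/2 + 103/2 = 471/2.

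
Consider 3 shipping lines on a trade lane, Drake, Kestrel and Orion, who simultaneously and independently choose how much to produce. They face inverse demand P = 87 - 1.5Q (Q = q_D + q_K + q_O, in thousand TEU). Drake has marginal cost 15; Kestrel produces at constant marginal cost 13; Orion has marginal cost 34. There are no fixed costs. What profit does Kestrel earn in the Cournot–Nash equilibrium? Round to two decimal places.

Drake's profit: π_D = (87 - 1.5Q)q_D - (15q_D). Setting ∂π_D/∂q_D = 0: 72 - 3q_D - (3/2)(q_K + q_O) = 0.
Kestrel's first-order condition: 74 - 3q_K - (3/2)(q_D + q_O) = 0.
Orion's profit: π_O = (87 - 1.5Q)q_O - (34q_O). Setting ∂π_O/∂q_O = 0: 53 - 3q_O - (3/2)(q_D + q_K) = 0.
Summing all 3 equations gives 199 − 6Q = 0, hence Q = 199/6.
Back-substituting: q_D = (72 − 199/4)/(3/2) = 89/6, q_K = (74 − 199/4)/(3/2) = 97/6, q_O = (53 − 199/4)/(3/2) = 13/6.
Price P = 87 - (3/2)·(199/6) = 149/4.
Kestrel's profit: (149/4 - 13)·(97/6) = 392.0417.

392.04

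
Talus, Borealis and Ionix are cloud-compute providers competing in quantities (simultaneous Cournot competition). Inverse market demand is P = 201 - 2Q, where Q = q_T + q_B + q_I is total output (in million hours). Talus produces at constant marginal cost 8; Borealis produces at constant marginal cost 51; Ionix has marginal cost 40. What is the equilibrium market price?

75

Talus's profit: π_T = (201 - 2Q)q_T - (8q_T). Setting ∂π_T/∂q_T = 0: 193 - 4q_T - 2(q_B + q_I) = 0.
Borealis's first-order condition: 150 - 4q_B - 2(q_T + q_I) = 0.
Ionix's first-order condition: 161 - 4q_I - 2(q_T + q_B) = 0.
Adding the 3 conditions: 504 − 4Q − 4Q = 0, i.e. Q = 63.
Back-substituting: q_T = (193 − 126)/2 = 67/2, q_B = (150 − 126)/2 = 12, q_I = (161 − 126)/2 = 35/2.
Total output Q = 63, so price P = 201 - 2·63 = 75.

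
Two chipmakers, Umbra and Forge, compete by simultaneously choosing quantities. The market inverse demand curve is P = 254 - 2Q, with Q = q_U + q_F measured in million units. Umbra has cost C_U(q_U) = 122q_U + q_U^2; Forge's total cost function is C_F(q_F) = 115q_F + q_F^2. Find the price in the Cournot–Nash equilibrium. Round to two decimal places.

Umbra's profit: π_U = (254 - 2Q)q_U - (122q_U + q_U²). Setting ∂π_U/∂q_U = 0: 132 - 6q_U - 2(q_F) = 0.
Forge's first-order condition: 139 - 6q_F - 2(q_U) = 0.
Rearranging gives the reaction functions q_U = (132 - 2q_F)/6 and q_F = (139 - 2q_U)/6.
Solving the pair: q_U = 257/16, q_F = 285/16.
Total output Q = 271/8, so price P = 254 - 2·(271/8) = 745/4.

186.25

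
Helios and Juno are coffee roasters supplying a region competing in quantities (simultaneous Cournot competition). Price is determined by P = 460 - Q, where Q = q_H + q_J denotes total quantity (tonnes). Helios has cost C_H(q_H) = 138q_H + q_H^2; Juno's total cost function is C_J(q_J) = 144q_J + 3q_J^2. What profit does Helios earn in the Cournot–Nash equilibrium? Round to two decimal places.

Helios's profit: π_H = (460 - Q)q_H - (138q_H + q_H²). Setting ∂π_H/∂q_H = 0: 322 - 4q_H - (q_J) = 0.
Juno's first-order condition: 316 - 8q_J - (q_H) = 0.
Best responses: q_H = (322 - q_J)/4, q_J = (316 - q_H)/8.
Substituting one into the other gives q_H = 72.9032 and q_J = 942/31.
Price P = 460 - 103.2903 = 356.7097.
Helios's profit: 356.7097·72.9032 - 138·72.9032 - 72.9032² = 10629.7607.

10629.76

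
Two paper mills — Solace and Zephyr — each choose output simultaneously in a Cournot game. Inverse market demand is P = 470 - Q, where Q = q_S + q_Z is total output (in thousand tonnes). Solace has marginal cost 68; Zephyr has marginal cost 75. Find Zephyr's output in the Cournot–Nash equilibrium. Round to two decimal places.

Solace's profit: π_S = (470 - Q)q_S - (68q_S). Setting ∂π_S/∂q_S = 0: 402 - 2q_S - (q_Z) = 0.
Zephyr's profit: π_Z = (470 - Q)q_Z - (75q_Z). Setting ∂π_Z/∂q_Z = 0: 395 - 2q_Z - (q_S) = 0.
Rearranging gives the reaction functions q_S = (402 - q_Z)/2 and q_Z = (395 - q_S)/2.
Substituting one into the other gives q_S = 409/3 and q_Z = 388/3.

129.33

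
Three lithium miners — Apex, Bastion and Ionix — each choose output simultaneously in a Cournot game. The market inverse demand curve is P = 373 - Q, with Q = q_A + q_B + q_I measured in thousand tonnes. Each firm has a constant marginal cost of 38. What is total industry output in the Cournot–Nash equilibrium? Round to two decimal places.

251.25

A representative firm's profit is π_i = q_i(373 - Q) - 38q_i.
First-order condition (treating rivals' output as given): 335 - 2q_i - Σ_{j≠i} q_j = 0.
By symmetry each firm produces the same amount; substituting Σ_{j≠i} q_j = 2q_i yields q_i = 335/4.
Total output Q = 335/4 + 335/4 + 335/4 = 1005/4.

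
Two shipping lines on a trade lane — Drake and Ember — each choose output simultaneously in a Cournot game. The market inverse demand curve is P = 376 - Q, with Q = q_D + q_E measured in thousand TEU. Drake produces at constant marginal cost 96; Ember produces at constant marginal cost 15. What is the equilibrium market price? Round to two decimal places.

Drake's profit: π_D = (376 - Q)q_D - (96q_D). Setting ∂π_D/∂q_D = 0: 280 - 2q_D - (q_E) = 0.
Ember's profit: π_E = (376 - Q)q_E - (15q_E). Setting ∂π_E/∂q_E = 0: 361 - 2q_E - (q_D) = 0.
So q_D = (280 - q_E)/2 and q_E = (361 - q_D)/2.
Solving the pair: q_D = 199/3, q_E = 442/3.
Total output Q = 641/3, so price P = 376 - 641/3 = 487/3.

162.33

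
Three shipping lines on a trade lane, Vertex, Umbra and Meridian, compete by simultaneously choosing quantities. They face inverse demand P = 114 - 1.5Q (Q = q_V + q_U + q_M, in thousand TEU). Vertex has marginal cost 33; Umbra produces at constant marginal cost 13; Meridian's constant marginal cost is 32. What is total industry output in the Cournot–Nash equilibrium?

Vertex's profit: π_V = (114 - 1.5Q)q_V - (33q_V). Setting ∂π_V/∂q_V = 0: 81 - 3q_V - (3/2)(q_U + q_M) = 0.
Umbra's profit: π_U = (114 - 1.5Q)q_U - (13q_U). Setting ∂π_U/∂q_U = 0: 101 - 3q_U - (3/2)(q_V + q_M) = 0.
Meridian's profit: π_M = (114 - 1.5Q)q_M - (32q_M). Setting ∂π_M/∂q_M = 0: 82 - 3q_M - (3/2)(q_V + q_U) = 0.
Adding the 3 first-order conditions: 264 − 6Q = 0, so Q = 44.
Back-substituting: q_V = (81 − 66)/(3/2) = 10, q_U = (101 − 66)/(3/2) = 70/3, q_M = (82 − 66)/(3/2) = 32/3.
Total output Q = 10 + 70/3 + 32/3 = 44.

44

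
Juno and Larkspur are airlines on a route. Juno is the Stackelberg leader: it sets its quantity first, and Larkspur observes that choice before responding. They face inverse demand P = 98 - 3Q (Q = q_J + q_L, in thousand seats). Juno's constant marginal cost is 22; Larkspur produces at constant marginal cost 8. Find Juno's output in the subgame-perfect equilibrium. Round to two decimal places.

10.33

Solve by backward induction. Given q_J, the follower Larkspur maximises π_L = (98 - 3q_J - 3q_L)q_L - 8q_L.
Setting the follower's marginal profit to zero, 90 - 3q_J - 6q_L = 0, i.e. q_L = (90 - 3q_J)/6.
The leader anticipates this reaction. Substituting into P = 98 - 3Q gives P = 53 - (3/2)q_J, so π_J = (53 - (3/2)q_J)q_J - 22q_J.
The leader's first-order condition 31 - 3q_J = 0 yields q_J = 31/3.
Then q_L = (90 - 3·(31/3))/6 = 59/6.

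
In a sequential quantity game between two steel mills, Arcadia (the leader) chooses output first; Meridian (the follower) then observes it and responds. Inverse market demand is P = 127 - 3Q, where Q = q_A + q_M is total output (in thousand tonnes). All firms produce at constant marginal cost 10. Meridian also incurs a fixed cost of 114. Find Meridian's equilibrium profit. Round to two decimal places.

Solve by backward induction. Given q_A, the follower Meridian maximises π_M = (127 - 3q_A - 3q_M)q_M - 10q_M.
Follower FOC: 117 - 3q_A - 6q_M = 0, so q_M(q_A) = (117 - 3q_A)/6.
Arcadia substitutes q_M(q_A) into its own profit: π_A = q_A(127 - 3q_A - (117 - 3q_A)/2) - 10q_A = (137/2 - (3/2)q_A)q_A - 10q_A.
Maximising: ∂π_A/∂q_A = 117/2 - 3q_A = 0, giving q_A = 39/2.
Then q_M = (117 - 3·(39/2))/6 = 39/4.
Price P = 127 - 3·(117/4) = 157/4.
Meridian's profit: (157/4 - 10)·(39/4) - 114 = 171.1875.

171.19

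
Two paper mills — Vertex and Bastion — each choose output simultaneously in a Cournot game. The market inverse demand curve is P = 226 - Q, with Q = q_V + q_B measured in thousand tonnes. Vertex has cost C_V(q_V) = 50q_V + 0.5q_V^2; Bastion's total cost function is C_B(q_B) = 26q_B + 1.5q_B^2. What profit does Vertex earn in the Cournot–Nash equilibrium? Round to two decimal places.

Vertex's profit: π_V = (226 - Q)q_V - (50q_V + (1/2)q_V²). Setting ∂π_V/∂q_V = 0: 176 - 3q_V - (q_B) = 0.
Bastion's first-order condition: 200 - 5q_B - (q_V) = 0.
So q_V = (176 - q_B)/3 and q_B = (200 - q_V)/5.
Solving the pair: q_V = 340/7, q_B = 212/7.
Price P = 226 - 552/7 = 1030/7.
Vertex's profit: (1030/7)·(340/7) - 50·(340/7) - (1/2)(340/7)² = 3538.7755.

3538.78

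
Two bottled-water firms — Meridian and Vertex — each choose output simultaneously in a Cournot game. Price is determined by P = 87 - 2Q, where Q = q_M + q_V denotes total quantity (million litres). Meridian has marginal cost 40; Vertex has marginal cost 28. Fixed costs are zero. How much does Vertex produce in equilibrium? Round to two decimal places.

Meridian's profit: π_M = (87 - 2Q)q_M - (40q_M). Setting ∂π_M/∂q_M = 0: 47 - 4q_M - 2(q_V) = 0.
Vertex's first-order condition: 59 - 4q_V - 2(q_M) = 0.
So q_M = (47 - 2q_V)/4 and q_V = (59 - 2q_M)/4.
Substituting one into the other gives q_M = 35/6 and q_V = 71/6.

11.83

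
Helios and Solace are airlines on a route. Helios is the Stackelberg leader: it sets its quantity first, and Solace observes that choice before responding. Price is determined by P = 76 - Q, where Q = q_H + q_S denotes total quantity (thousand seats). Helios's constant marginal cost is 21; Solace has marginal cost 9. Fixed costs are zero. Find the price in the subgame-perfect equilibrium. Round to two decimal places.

31.75

The follower Solace best-responds to any q_H: π_S = (76 - Q)q_S - 9q_S.
Follower FOC: 67 - q_H - 2q_S = 0, so q_S(q_H) = (67 - q_H)/2.
Helios substitutes q_S(q_H) into its own profit: π_H = q_H(76 - q_H - (67 - q_H)/2) - 21q_H = (85/2 - (1/2)q_H)q_H - 21q_H.
The leader's first-order condition 43/2 - q_H = 0 yields q_H = 43/2.
Then q_S = (67 - 43/2)/2 = 91/4.
Total output Q = 177/4, so price P = 76 - 177/4 = 127/4.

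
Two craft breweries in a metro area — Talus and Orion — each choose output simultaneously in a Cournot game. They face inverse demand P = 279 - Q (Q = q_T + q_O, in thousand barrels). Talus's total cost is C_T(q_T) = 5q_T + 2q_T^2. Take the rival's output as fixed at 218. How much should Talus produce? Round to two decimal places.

With the rival's output fixed at 218, Talus's profit is π_T = (279 - 218 - q_T)q_T - (5q_T + 2q_T²) = (61 - q_T)q_T - (5q_T + 2q_T²).
∂π_T/∂q_T = 56 - 6q_T = 0, so q_T = 28/3.

9.33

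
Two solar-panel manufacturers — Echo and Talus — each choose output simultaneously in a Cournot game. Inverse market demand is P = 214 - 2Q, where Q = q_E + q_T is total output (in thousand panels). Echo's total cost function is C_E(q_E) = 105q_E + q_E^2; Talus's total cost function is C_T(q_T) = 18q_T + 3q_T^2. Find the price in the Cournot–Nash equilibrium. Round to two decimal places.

Echo's profit: π_E = (214 - 2Q)q_E - (105q_E + q_E²). Setting ∂π_E/∂q_E = 0: 109 - 6q_E - 2(q_T) = 0.
Talus's first-order condition: 196 - 10q_T - 2(q_E) = 0.
So q_E = (109 - 2q_T)/6 and q_T = (196 - 2q_E)/10.
Solving the pair: q_E = 349/28, q_T = 479/28.
Total output Q = 207/7, so price P = 214 - 2·(207/7) = 1084/7.

154.86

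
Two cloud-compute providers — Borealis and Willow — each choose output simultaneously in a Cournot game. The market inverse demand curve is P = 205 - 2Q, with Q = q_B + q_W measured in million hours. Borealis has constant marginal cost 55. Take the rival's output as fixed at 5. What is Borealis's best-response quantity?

With the rival's output fixed at 5, Borealis's profit is π_B = (205 - 2·5 - 2q_B)q_B - (55q_B) = (195 - 2q_B)q_B - (55q_B).
∂π_B/∂q_B = 140 - 4q_B = 0, so q_B = 35.

35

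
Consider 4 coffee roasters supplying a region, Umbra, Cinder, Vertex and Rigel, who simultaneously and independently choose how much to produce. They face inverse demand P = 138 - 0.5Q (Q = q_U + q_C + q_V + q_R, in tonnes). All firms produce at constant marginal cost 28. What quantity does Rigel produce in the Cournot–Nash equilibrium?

Each firm earns π_i = (138 - 0.5Q)q_i - 28q_i.
Setting ∂π_i/∂q_i = 0 with rivals' quantities fixed: 110 - q_i - (1/2)·Σ_{j≠i} q_j = 0.
With identical firms every q_j equals q_i, so Σ_{j≠i} q_j = 3q_i and 110 = (5/2)q_i, giving q_i = 44.

44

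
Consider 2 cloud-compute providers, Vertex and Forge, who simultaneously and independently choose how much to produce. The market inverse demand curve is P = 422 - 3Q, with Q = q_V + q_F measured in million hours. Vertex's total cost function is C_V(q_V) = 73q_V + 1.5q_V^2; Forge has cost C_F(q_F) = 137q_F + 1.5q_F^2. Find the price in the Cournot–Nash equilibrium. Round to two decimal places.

263.50

Vertex's profit: π_V = (422 - 3Q)q_V - (73q_V + (3/2)q_V²). Setting ∂π_V/∂q_V = 0: 349 - 9q_V - 3(q_F) = 0.
Forge's first-order condition: 285 - 9q_F - 3(q_V) = 0.
Best responses: q_V = (349 - 3q_F)/9, q_F = (285 - 3q_V)/9.
Substituting one into the other gives q_V = 127/4 and q_F = 253/12.
Total output Q = 317/6, so price P = 422 - 3·(317/6) = 527/2.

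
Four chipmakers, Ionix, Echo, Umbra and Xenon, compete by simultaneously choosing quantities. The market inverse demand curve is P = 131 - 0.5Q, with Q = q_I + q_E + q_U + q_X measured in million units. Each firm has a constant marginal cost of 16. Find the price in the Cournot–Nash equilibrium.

39

A representative firm's profit is π_i = q_i(131 - 0.5Q) - 16q_i.
First-order condition (treating rivals' output as given): 115 - q_i - (1/2)·Σ_{j≠i} q_j = 0.
By symmetry each firm produces the same amount; substituting Σ_{j≠i} q_j = 3q_i yields q_i = 115/(5/2) = 46.
Total output Q = 184, so price P = 131 - (1/2)·184 = 39.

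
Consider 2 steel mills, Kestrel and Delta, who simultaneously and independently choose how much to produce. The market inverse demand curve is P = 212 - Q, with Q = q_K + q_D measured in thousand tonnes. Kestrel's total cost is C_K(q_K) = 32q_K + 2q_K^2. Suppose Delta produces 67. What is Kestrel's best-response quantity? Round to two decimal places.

18.83

With the rival's output fixed at 67, Kestrel's profit is π_K = (212 - 67 - q_K)q_K - (32q_K + 2q_K²) = (145 - q_K)q_K - (32q_K + 2q_K²).
∂π_K/∂q_K = 113 - 6q_K = 0, so q_K = 113/6.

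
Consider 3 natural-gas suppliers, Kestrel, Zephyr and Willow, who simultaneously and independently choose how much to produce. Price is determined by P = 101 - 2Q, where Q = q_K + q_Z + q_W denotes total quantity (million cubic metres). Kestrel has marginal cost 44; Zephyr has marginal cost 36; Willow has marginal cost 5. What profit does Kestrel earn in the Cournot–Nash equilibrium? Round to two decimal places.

3.13

Kestrel's profit: π_K = (101 - 2Q)q_K - (44q_K). Setting ∂π_K/∂q_K = 0: 57 - 4q_K - 2(q_Z + q_W) = 0.
Zephyr's first-order condition: 65 - 4q_Z - 2(q_K + q_W) = 0.
Willow's first-order condition: 96 - 4q_W - 2(q_K + q_Z) = 0.
Adding the 3 first-order conditions: 218 − 8Q = 0, so Q = 109/4.
Back-substituting: q_K = (57 − 109/2)/2 = 5/4, q_Z = (65 − 109/2)/2 = 21/4, q_W = (96 − 109/2)/2 = 83/4.
Price P = 101 - 2·(109/4) = 93/2.
Kestrel's profit: (93/2 - 44)·(5/4) = 25/8.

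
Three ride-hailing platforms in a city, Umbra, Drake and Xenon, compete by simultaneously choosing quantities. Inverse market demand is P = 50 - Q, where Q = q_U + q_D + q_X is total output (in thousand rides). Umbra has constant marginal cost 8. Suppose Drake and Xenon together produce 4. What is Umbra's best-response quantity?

With rivals' combined output fixed at 4, Umbra's profit is π_U = (50 - 4 - q_U)q_U - (8q_U) = (46 - q_U)q_U - (8q_U).
∂π_U/∂q_U = 38 - 2q_U = 0, so q_U = 19.

19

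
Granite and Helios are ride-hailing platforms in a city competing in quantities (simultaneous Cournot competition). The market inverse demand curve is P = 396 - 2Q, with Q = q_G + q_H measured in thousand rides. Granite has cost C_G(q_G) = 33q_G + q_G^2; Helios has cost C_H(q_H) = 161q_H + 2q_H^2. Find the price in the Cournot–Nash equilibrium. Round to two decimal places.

254.27

Granite's profit: π_G = (396 - 2Q)q_G - (33q_G + q_G²). Setting ∂π_G/∂q_G = 0: 363 - 6q_G - 2(q_H) = 0.
Helios's first-order condition: 235 - 8q_H - 2(q_G) = 0.
Best responses: q_G = (363 - 2q_H)/6, q_H = (235 - 2q_G)/8.
Solving the pair: q_G = 1217/22, q_H = 171/11.
Total output Q = 1559/22, so price P = 396 - 2·(1559/22) = 254.2727.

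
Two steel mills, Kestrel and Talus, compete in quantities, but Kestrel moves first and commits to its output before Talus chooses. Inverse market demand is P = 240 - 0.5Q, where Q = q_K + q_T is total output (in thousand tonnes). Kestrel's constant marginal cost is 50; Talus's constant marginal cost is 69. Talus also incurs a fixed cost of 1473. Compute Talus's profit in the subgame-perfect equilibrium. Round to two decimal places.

738.13

Solve by backward induction. Given q_K, the follower Talus maximises π_T = (240 - (1/2)q_K - (1/2)q_T)q_T - 69q_T.
Setting the follower's marginal profit to zero, 171 - (1/2)q_K - q_T = 0, i.e. q_T = (171 - (1/2)q_K).
The leader anticipates this reaction. Substituting into P = 240 - 0.5Q gives P = 309/2 - (1/4)q_K, so π_K = (309/2 - (1/4)q_K)q_K - 50q_K.
The leader's first-order condition 209/2 - (1/2)q_K = 0 yields q_K = 209.
Then q_T = (171 - (1/2)·209) = 133/2.
Price P = 240 - (1/2)·(551/2) = 409/4.
Talus's profit: (409/4 - 69)·(133/2) - 1473 = 738.1250.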